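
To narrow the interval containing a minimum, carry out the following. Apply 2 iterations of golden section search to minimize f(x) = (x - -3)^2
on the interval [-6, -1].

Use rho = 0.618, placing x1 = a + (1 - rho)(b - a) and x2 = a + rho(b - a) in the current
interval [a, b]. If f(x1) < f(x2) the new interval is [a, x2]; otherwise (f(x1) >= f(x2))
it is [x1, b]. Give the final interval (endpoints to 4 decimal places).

Golden section search for min of f(x) = (x - -3)^2 on [-6, -1].
Each step: x1 = a + (1 - rho)(b - a), x2 = a + rho(b - a); if f(x1) < f(x2) keep [a, x2], otherwise keep [x1, b].
Step 1: [-6.0000, -1.0000], x1=-4.0900 (f=1.1881), x2=-2.9100 (f=0.0081); f(x1) > f(x2) => keep [-4.0900, -1.0000]
Step 2: [-4.0900, -1.0000], x1=-2.9096 (f=0.0082), x2=-2.1804 (f=0.6718); f(x1) < f(x2) => keep [-4.0900, -2.1804]
Final interval: [-4.0900, -2.1804]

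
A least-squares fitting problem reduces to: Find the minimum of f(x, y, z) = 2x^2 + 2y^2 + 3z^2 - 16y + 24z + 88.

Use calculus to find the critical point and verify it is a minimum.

f(x,y,z) = 2x^2 + 2y^2 + 3z^2 - 16y + 24z + 88
df/dx = 4x + (0) = 0 => x = 0
df/dy = 4y + (-16) = 0 => y = 4
df/dz = 6z + (24) = 0 => z = -4
f(0,4,-4) = 2*(0)^2 + 2*(4)^2 + 3*(-4)^2 + -16*(4) + 24*(-4) + 88 = 8
Hessian is diagonal with entries 4, 4, 6 > 0, confirmed minimum.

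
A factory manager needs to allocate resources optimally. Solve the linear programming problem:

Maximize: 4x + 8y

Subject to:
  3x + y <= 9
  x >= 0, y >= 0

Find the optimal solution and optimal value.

The feasible region has vertices at [(0, 0), (3, 0), (0, 9)].
Checking objective 4x + 8y at each vertex:
  (0, 0): 4*0 + 8*0 = 0
  (3, 0): 4*3 + 8*0 = 12
  (0, 9): 4*0 + 8*9 = 72
Maximum is 72 at (0, 9).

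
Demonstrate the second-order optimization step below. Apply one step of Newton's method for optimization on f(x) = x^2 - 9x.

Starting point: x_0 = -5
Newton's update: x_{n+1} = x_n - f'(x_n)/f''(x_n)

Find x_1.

f(x) = x^2 - 9x
f'(x) = 2x + (-9), f''(x) = 2
Newton step: x_1 = x_0 - f'(x_0)/f''(x_0)
f'(-5) = -19
x_1 = -5 - -19/2 = 9/2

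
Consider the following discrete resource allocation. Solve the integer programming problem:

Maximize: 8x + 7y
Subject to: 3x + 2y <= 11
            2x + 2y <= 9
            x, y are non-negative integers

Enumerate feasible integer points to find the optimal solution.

Constraint 1: 3x + 2y <= 11
Constraint 2: 2x + 2y <= 9
Feasible x range (need y >= 0): 0 <= x <= min(11/3, 9/2) => x in {0, ..., 3}.
Enumerate feasible integer points row by row (the coefficient of y is 7 > 0, so for each x the largest feasible y gives the best value):
  x = 0: y <= min((11 - 3*0)/2, (9 - 2*0)/2) => y in {0, ..., 4}; best 8*0 + 7*4 = 28
  x = 1: y <= min((11 - 3*1)/2, (9 - 2*1)/2) => y in {0, ..., 3}; best 8*1 + 7*3 = 29
  x = 2: y <= min((11 - 3*2)/2, (9 - 2*2)/2) => y in {0, ..., 2}; best 8*2 + 7*2 = 30
  x = 3: y <= min((11 - 3*3)/2, (9 - 2*3)/2) => y in {0, ..., 1}; best 8*3 + 7*1 = 31
The maximum 8x + 7y = 31 is achieved at x = 3, y = 1.
Check: 3*3 + 2*1 = 11 <= 11 and 2*3 + 2*1 = 8 <= 9.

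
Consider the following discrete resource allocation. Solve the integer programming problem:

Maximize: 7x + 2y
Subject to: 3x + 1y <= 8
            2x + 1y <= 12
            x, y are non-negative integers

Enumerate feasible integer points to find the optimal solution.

Constraint 1: 3x + 1y <= 8
Constraint 2: 2x + 1y <= 12
Feasible x range (need y >= 0): 0 <= x <= min(8/3, 12/2) => x in {0, ..., 2}.
Enumerate feasible integer points row by row (the coefficient of y is 2 > 0, so for each x the largest feasible y gives the best value):
  x = 0: y <= min((8 - 3*0)/1, (12 - 2*0)/1) => y in {0, ..., 8}; best 7*0 + 2*8 = 16
  x = 1: y <= min((8 - 3*1)/1, (12 - 2*1)/1) => y in {0, ..., 5}; best 7*1 + 2*5 = 17
  x = 2: y <= min((8 - 3*2)/1, (12 - 2*2)/1) => y in {0, ..., 2}; best 7*2 + 2*2 = 18
The maximum 7x + 2y = 18 is achieved at x = 2, y = 2.
Check: 3*2 + 1*2 = 8 <= 8 and 2*2 + 1*2 = 6 <= 12.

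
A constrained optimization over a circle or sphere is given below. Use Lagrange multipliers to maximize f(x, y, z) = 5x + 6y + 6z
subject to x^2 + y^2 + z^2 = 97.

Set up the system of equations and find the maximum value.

Lagrange conditions: 5 = 2*lambda*x, 6 = 2*lambda*y, 6 = 2*lambda*z
So x:5 = y:6 = z:6, i.e. x = 5t, y = 6t, z = 6t
Constraint: t^2*(5^2 + 6^2 + 6^2) = 97
  t^2 * 97 = 97  =>  t = sqrt(1)
Maximum = 5*5t + 6*6t + 6*6t = 97*sqrt(1) = 97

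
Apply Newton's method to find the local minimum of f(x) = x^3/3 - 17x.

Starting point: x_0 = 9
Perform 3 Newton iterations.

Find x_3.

f(x) = x^3/3 - 17x
f'(x) = x^2 - 17, f''(x) = 2x
Newton update: x_{n+1} = x_n - (x_n^2 - 17)/(2*x_n)
Step 1: x_0 = 9, f'=64, f''=18, x_1 = 49/9
Step 2: x_1 = 49/9, f'=1024/81, f''=98/9, x_2 = 1889/441
Step 3: x_2 = 1889/441, f'=262144/194481, f''=3778/441, x_3 = 3437249/833049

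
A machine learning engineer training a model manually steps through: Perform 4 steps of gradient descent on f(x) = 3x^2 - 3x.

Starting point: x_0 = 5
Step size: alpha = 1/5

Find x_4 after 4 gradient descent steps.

f(x) = 3x^2 - 3x, f'(x) = 6x + (-3)
Step 1: f'(5) = 27, x_1 = 5 - 1/5 * 27 = -2/5
Step 2: f'(-2/5) = -27/5, x_2 = -2/5 - 1/5 * -27/5 = 17/25
Step 3: f'(17/25) = 27/25, x_3 = 17/25 - 1/5 * 27/25 = 58/125
Step 4: f'(58/125) = -27/125, x_4 = 58/125 - 1/5 * -27/125 = 317/625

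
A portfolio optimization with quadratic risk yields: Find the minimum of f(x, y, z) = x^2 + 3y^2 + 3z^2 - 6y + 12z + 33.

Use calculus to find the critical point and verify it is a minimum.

f(x,y,z) = x^2 + 3y^2 + 3z^2 - 6y + 12z + 33
df/dx = 2x + (0) = 0 => x = 0
df/dy = 6y + (-6) = 0 => y = 1
df/dz = 6z + (12) = 0 => z = -2
f(0,1,-2) = 1*(0)^2 + 3*(1)^2 + 3*(-2)^2 + -6*(1) + 12*(-2) + 33 = 18
Hessian is diagonal with entries 2, 6, 6 > 0, confirmed minimum.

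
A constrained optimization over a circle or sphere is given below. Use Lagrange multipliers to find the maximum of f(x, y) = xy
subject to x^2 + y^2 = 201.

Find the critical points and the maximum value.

Lagrange conditions: y = 2*lambda*x and x = 2*lambda*y
If x = 0 then y = 0, violating the constraint, so x, y != 0.
Dividing: y/x = x/y => x^2 = y^2 => y = x or y = -x
Constraint: 2x^2 = 201 => x^2 = 201/2 => x = +/-sqrt(201/2)
Critical points: (sqrt(201/2), sqrt(201/2)), (-sqrt(201/2), -sqrt(201/2)), (sqrt(201/2), -sqrt(201/2)), (-sqrt(201/2), sqrt(201/2))
  y = x:  xy = x^2 = 201/2  at (sqrt(201/2), sqrt(201/2)) and (-sqrt(201/2), -sqrt(201/2))
  y = -x: xy = -x^2 = -201/2 at (sqrt(201/2), -sqrt(201/2)) and (-sqrt(201/2), sqrt(201/2))
Maximum xy = 201/2 at (sqrt(201/2), sqrt(201/2)) and (-sqrt(201/2), -sqrt(201/2))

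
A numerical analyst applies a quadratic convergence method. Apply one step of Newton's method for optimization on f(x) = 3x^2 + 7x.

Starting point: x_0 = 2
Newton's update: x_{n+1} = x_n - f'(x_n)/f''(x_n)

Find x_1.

f(x) = 3x^2 + 7x
f'(x) = 6x + (7), f''(x) = 6
Newton step: x_1 = x_0 - f'(x_0)/f''(x_0)
f'(2) = 19
x_1 = 2 - 19/6 = -7/6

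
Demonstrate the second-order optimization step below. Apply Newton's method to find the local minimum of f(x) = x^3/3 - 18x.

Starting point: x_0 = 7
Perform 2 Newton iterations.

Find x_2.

f(x) = x^3/3 - 18x
f'(x) = x^2 - 18, f''(x) = 2x
Newton update: x_{n+1} = x_n - (x_n^2 - 18)/(2*x_n)
Step 1: x_0 = 7, f'=31, f''=14, x_1 = 67/14
Step 2: x_1 = 67/14, f'=961/196, f''=67/7, x_2 = 8017/1876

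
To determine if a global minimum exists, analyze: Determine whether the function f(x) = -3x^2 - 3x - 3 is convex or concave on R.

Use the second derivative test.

f(x) = -3x^2 - 3x - 3
f'(x) = -6x - 3
f''(x) = -6
Since f''(x) = -6 < 0 for all x, f is concave on R.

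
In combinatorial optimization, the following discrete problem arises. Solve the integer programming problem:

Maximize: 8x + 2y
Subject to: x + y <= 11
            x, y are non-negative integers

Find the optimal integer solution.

Objective: 8x + 2y, constraint: x + y <= 11
Coefficient of x is 8 >= coefficient of y is 2, so allocate the entire budget to x.
Optimal: x = 11, y = 0, value = 88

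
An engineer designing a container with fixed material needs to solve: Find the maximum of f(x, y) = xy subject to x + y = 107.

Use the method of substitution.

Substitute y = 107 - x into f(x,y) = xy:
g(x) = x(107 - x) = 107x - x^2
g'(x) = 107 - 2x = 0  =>  x = 107/2
y = 107 - 107/2 = 107/2
Maximum value = (107/2) * (107/2) = 11449/4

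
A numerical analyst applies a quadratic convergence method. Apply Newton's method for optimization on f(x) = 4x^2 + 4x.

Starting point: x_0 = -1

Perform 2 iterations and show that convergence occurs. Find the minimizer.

f(x) = 4x^2 + 4x, f'(x) = 8x + (4), f''(x) = 8
Step 1: f'(-1) = -4, x_1 = -1 - -4/8 = -1/2
Step 2: f'(-1/2) = 0, x_2 = -1/2 (converged)
Newton's method converges in 1 step for quadratics.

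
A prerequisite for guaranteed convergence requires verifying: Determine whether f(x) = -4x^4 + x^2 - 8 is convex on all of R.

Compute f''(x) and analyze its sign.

f(x) = -4x^4 + x^2 - 8
f'(x) = -16x^3 + 2x
f''(x) = -48x^2 + 2
f''(x) = -48x^2 + 2 -> -inf as |x| -> inf
Therefore, f is not globally convex on R.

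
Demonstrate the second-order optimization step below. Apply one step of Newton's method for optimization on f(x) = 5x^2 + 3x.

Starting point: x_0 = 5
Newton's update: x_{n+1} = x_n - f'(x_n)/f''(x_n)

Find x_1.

f(x) = 5x^2 + 3x
f'(x) = 10x + (3), f''(x) = 10
Newton step: x_1 = x_0 - f'(x_0)/f''(x_0)
f'(5) = 53
x_1 = 5 - 53/10 = -3/10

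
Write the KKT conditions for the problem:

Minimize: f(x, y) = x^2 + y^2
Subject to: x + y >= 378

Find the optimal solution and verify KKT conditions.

KKT conditions for min x^2 + y^2 s.t. x + y >= 378:
Stationarity: 2x = mu, 2y = mu
So x = y = mu/2.
Complementary slackness: mu*(x + y - 378) = 0
Primal feasibility: x + y >= 378; dual feasibility: mu >= 0
If mu = 0 then x = y = 0, but 0 + 0 < 378 is infeasible, so the constraint is active.
Constraint active: x + y = 2*(mu/2) = 378 => mu = 378
x = y = 189, f = 71442
Verify: stationarity 2*189 = 378 = mu; primal 189 + 189 = 378 >= 378; dual mu = 378 >= 0; complementary slackness 378*(378 - 378) = 0. All KKT conditions hold.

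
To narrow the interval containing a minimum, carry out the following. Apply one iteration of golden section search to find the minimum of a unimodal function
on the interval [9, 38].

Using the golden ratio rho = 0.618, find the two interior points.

Golden section search on [9, 38].
Golden ratio rho = 0.618 (approx).
Interior points:
  x_1 = 9 + (1-0.618)*29 = 20.0780
  x_2 = 9 + 0.618*29 = 26.9220
Compare f(x_1) and f(x_2) to determine which subinterval to keep.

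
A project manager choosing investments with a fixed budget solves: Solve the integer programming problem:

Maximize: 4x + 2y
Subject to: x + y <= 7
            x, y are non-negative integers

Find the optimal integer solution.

Objective: 4x + 2y, constraint: x + y <= 7
Coefficient of x is 4 >= coefficient of y is 2, so allocate the entire budget to x.
Optimal: x = 7, y = 0, value = 28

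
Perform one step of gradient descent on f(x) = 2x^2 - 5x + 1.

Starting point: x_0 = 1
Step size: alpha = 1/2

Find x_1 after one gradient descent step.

f(x) = 2x^2 - 5x + 1
f'(x) = 4x - 5
f'(1) = 4*1 + (-5) = -1
x_1 = x_0 - alpha * f'(x_0) = 1 - 1/2 * -1 = 3/2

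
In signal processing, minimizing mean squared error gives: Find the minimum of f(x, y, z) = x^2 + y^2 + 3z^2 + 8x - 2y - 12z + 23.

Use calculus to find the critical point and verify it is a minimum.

f(x,y,z) = x^2 + y^2 + 3z^2 + 8x - 2y - 12z + 23
df/dx = 2x + (8) = 0 => x = -4
df/dy = 2y + (-2) = 0 => y = 1
df/dz = 6z + (-12) = 0 => z = 2
f(-4,1,2) = 1*(-4)^2 + 1*(1)^2 + 3*(2)^2 + 8*(-4) + -2*(1) + -12*(2) + 23 = -6
Hessian is diagonal with entries 2, 2, 6 > 0, confirmed minimum.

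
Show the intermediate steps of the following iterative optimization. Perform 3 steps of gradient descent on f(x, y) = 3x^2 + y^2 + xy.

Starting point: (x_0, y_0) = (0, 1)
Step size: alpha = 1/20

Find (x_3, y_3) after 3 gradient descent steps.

f(x,y) = 3x^2 + y^2 + xy
grad_x = 6x + 1y, grad_y = 2y + 1x
Step 1: grad = (1, 2), (-1/20, 9/10)
Step 2: grad = (3/5, 7/4), (-2/25, 13/16)
Step 3: grad = (133/400, 309/200), (-773/8000, 2941/4000)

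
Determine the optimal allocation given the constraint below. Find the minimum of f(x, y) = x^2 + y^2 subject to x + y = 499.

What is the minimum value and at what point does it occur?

Substitute y = 499 - x into f(x,y) = x^2 + y^2:
g(x) = x^2 + (499 - x)^2 = 2x^2 - 998x + 249001
g'(x) = 4x - 998 = 0  =>  x = 499/2
y = 499 - 499/2 = 499/2
Minimum value = (499/2)^2 + (499/2)^2 = 249001/2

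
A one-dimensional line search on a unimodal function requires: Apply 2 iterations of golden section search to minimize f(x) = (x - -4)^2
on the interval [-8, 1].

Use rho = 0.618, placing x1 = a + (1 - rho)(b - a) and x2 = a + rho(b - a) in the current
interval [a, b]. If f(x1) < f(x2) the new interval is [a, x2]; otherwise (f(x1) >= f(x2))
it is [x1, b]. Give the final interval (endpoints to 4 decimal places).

Golden section search for min of f(x) = (x - -4)^2 on [-8, 1].
Each step: x1 = a + (1 - rho)(b - a), x2 = a + rho(b - a); if f(x1) < f(x2) keep [a, x2], otherwise keep [x1, b].
Step 1: [-8.0000, 1.0000], x1=-4.5620 (f=0.3158), x2=-2.4380 (f=2.4398); f(x1) < f(x2) => keep [-8.0000, -2.4380]
Step 2: [-8.0000, -2.4380], x1=-5.8753 (f=3.5168), x2=-4.5627 (f=0.3166); f(x1) > f(x2) => keep [-5.8753, -2.4380]
Final interval: [-5.8753, -2.4380]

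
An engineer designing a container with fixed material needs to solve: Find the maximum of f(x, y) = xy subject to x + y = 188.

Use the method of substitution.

Substitute y = 188 - x into f(x,y) = xy:
g(x) = x(188 - x) = 188x - x^2
g'(x) = 188 - 2x = 0  =>  x = 94
y = 188 - 94 = 94
Maximum value = 94 * 94 = 8836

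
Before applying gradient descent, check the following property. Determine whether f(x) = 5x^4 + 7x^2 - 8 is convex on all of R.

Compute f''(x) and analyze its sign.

f(x) = 5x^4 + 7x^2 - 8
f'(x) = 20x^3 + 14x
f''(x) = 60x^2 + 14
f''(x) = 60x^2 + 14 >= 14 > 0 for all x
Therefore, f is convex on R.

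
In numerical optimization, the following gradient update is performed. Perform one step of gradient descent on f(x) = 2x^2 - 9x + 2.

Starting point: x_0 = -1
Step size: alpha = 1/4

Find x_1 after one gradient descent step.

f(x) = 2x^2 - 9x + 2
f'(x) = 4x - 9
f'(-1) = 4*-1 + (-9) = -13
x_1 = x_0 - alpha * f'(x_0) = -1 - 1/4 * -13 = 9/4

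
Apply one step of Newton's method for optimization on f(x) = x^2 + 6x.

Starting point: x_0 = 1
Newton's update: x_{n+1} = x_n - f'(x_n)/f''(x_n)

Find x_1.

f(x) = x^2 + 6x
f'(x) = 2x + (6), f''(x) = 2
Newton step: x_1 = x_0 - f'(x_0)/f''(x_0)
f'(1) = 8
x_1 = 1 - 8/2 = -3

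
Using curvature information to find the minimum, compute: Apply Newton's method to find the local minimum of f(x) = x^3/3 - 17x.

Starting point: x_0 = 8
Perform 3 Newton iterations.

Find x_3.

f(x) = x^3/3 - 17x
f'(x) = x^2 - 17, f''(x) = 2x
Newton update: x_{n+1} = x_n - (x_n^2 - 17)/(2*x_n)
Step 1: x_0 = 8, f'=47, f''=16, x_1 = 81/16
Step 2: x_1 = 81/16, f'=2209/256, f''=81/8, x_2 = 10913/2592
Step 3: x_2 = 10913/2592, f'=4879681/6718464, f''=10913/1296, x_3 = 233307457/56572992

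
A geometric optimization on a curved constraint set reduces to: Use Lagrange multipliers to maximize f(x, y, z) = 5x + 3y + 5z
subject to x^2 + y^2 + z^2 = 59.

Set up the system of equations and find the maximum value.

Lagrange conditions: 5 = 2*lambda*x, 3 = 2*lambda*y, 5 = 2*lambda*z
So x:5 = y:3 = z:5, i.e. x = 5t, y = 3t, z = 5t
Constraint: t^2*(5^2 + 3^2 + 5^2) = 59
  t^2 * 59 = 59  =>  t = sqrt(1)
Maximum = 5*5t + 3*3t + 5*5t = 59*sqrt(1) = 59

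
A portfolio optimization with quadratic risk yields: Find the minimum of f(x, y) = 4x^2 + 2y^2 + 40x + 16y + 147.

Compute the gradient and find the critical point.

f(x,y) = 4x^2 + 2y^2 + 40x + 16y + 147
df/dx = 8x + (40) = 0  =>  x = -5
df/dy = 4y + (16) = 0  =>  y = -4
f(-5, -4) = 4*(-5)^2 + 2*(-4)^2 + 40*(-5) + 16*(-4) + 147 = 15
Hessian is diagonal with entries 8, 4 > 0, so this is a minimum.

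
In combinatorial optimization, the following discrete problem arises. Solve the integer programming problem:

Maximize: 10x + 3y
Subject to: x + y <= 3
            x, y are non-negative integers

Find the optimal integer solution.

Objective: 10x + 3y, constraint: x + y <= 3
Coefficient of x is 10 >= coefficient of y is 3, so allocate the entire budget to x.
Optimal: x = 3, y = 0, value = 30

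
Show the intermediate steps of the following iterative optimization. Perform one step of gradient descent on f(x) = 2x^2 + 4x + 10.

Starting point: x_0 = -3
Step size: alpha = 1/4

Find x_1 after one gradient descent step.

f(x) = 2x^2 + 4x + 10
f'(x) = 4x + 4
f'(-3) = 4*-3 + (4) = -8
x_1 = x_0 - alpha * f'(x_0) = -3 - 1/4 * -8 = -1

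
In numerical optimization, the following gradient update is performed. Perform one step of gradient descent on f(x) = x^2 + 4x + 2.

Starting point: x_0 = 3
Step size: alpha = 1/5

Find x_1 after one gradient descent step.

f(x) = x^2 + 4x + 2
f'(x) = 2x + 4
f'(3) = 2*3 + (4) = 10
x_1 = x_0 - alpha * f'(x_0) = 3 - 1/5 * 10 = 1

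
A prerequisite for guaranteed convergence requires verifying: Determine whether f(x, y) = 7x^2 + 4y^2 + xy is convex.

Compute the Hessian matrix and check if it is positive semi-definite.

f(x,y) = 7x^2 + 4y^2 + xy
Hessian H = [[14, 1], [1, 8]]
trace(H) = 22, det(H) = 111
Eigenvalues: (22 +/- sqrt(40)) / 2 = 14.16, 7.838
Since both eigenvalues > 0, f is convex.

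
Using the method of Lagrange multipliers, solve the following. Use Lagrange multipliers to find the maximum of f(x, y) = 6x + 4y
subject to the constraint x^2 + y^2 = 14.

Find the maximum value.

Set up Lagrange conditions: grad f = lambda * grad g
  6 = 2*lambda*x
  4 = 2*lambda*y
From these: x/y = 6/4, so x = 6t, y = 4t for some t.
Substitute into constraint: (6t)^2 + (4t)^2 = 14
  t^2 * 52 = 14
  t = sqrt(14/52)
Maximum = 6*x + 4*y = (6^2 + 4^2)*t = 52 * sqrt(14/52) = sqrt(728)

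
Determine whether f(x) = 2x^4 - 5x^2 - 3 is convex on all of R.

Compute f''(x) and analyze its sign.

f(x) = 2x^4 - 5x^2 - 3
f'(x) = 8x^3 + -10x
f''(x) = 24x^2 + -10
f''(0) = -10 < 0, so not convex near x = 0
Therefore, f is not globally convex on R.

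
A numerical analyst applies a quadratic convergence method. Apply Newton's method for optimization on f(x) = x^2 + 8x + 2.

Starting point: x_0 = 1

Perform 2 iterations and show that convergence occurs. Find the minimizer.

f(x) = x^2 + 8x + 2, f'(x) = 2x + (8), f''(x) = 2
Step 1: f'(1) = 10, x_1 = 1 - 10/2 = -4
Step 2: f'(-4) = 0, x_2 = -4 (converged)
Newton's method converges in 1 step for quadratics.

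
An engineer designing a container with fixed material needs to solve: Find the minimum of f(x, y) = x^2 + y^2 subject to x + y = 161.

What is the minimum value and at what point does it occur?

Substitute y = 161 - x into f(x,y) = x^2 + y^2:
g(x) = x^2 + (161 - x)^2 = 2x^2 - 322x + 25921
g'(x) = 4x - 322 = 0  =>  x = 161/2
y = 161 - 161/2 = 161/2
Minimum value = (161/2)^2 + (161/2)^2 = 25921/2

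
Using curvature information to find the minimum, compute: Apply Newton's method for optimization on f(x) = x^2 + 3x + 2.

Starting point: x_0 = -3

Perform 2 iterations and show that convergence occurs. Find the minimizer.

f(x) = x^2 + 3x + 2, f'(x) = 2x + (3), f''(x) = 2
Step 1: f'(-3) = -3, x_1 = -3 - -3/2 = -3/2
Step 2: f'(-3/2) = 0, x_2 = -3/2 (converged)
Newton's method converges in 1 step for quadratics.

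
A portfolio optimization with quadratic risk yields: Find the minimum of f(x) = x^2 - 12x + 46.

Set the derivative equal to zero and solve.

f(x) = x^2 - 12x + 46
f'(x) = 2x + (-12) = 0
x = 12/2 = 6
f(6) = 10
Since f''(x) = 2 > 0, this is a minimum.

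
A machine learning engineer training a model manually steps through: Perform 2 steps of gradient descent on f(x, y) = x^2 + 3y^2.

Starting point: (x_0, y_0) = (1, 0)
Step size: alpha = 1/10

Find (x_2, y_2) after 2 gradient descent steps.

f(x,y) = x^2 + 3y^2
grad_x = 2x + 0y, grad_y = 6y + 0x
Step 1: grad = (2, 0), (4/5, 0)
Step 2: grad = (8/5, 0), (16/25, 0)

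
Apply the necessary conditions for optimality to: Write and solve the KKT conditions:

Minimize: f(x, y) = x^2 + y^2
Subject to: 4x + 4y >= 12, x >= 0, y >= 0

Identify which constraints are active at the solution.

KKT conditions for min x^2 + y^2 s.t. 4x + 4y >= 12, x >= 0, y >= 0:
Stationarity: 2x = mu*4 + mu_x, 2y = mu*4 + mu_y, with mu, mu_x, mu_y >= 0
Complementary slackness: mu*(4x + 4y - 12) = 0, mu_x*x = 0, mu_y*y = 0
(0, 0) is infeasible (4*0 + 4*0 < 12), so if mu = 0 stationarity would force x = mu_x/2 >= 0, y = mu_y/2 >= 0 with mu_x*x = mu_y*y = 0, i.e. x = y = 0: contradiction. Hence mu > 0 and 4x + 4y = 12 is active.
Try x > 0, y > 0 (so mu_x = mu_y = 0): x = 4*mu/2, y = 4*mu/2
Substitute: 4*(4*mu/2) + 4*(4*mu/2) = 12
  mu*32/2 = 12 => mu = 3/4
x* = 3/2 > 0, y* = 3/2 > 0, consistent with mu_x = mu_y = 0.
f is convex and the constraints are linear, so this KKT point is the global minimum.
f* = 9/2
Active constraints: 4x + 4y >= 12 (holds with equality, mu = 3/4 > 0); x >= 0 and y >= 0 are inactive (mu_x = mu_y = 0).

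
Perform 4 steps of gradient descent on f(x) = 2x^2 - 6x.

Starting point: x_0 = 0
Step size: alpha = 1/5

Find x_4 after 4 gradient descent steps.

f(x) = 2x^2 - 6x, f'(x) = 4x + (-6)
Step 1: f'(0) = -6, x_1 = 0 - 1/5 * -6 = 6/5
Step 2: f'(6/5) = -6/5, x_2 = 6/5 - 1/5 * -6/5 = 36/25
Step 3: f'(36/25) = -6/25, x_3 = 36/25 - 1/5 * -6/25 = 186/125
Step 4: f'(186/125) = -6/125, x_4 = 186/125 - 1/5 * -6/125 = 936/625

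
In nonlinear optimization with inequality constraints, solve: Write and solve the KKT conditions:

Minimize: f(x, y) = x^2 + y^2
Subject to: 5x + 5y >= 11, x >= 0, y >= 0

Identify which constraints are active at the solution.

KKT conditions for min x^2 + y^2 s.t. 5x + 5y >= 11, x >= 0, y >= 0:
Stationarity: 2x = mu*5 + mu_x, 2y = mu*5 + mu_y, with mu, mu_x, mu_y >= 0
Complementary slackness: mu*(5x + 5y - 11) = 0, mu_x*x = 0, mu_y*y = 0
(0, 0) is infeasible (5*0 + 5*0 < 11), so if mu = 0 stationarity would force x = mu_x/2 >= 0, y = mu_y/2 >= 0 with mu_x*x = mu_y*y = 0, i.e. x = y = 0: contradiction. Hence mu > 0 and 5x + 5y = 11 is active.
Try x > 0, y > 0 (so mu_x = mu_y = 0): x = 5*mu/2, y = 5*mu/2
Substitute: 5*(5*mu/2) + 5*(5*mu/2) = 11
  mu*50/2 = 11 => mu = 11/25
x* = 11/10 > 0, y* = 11/10 > 0, consistent with mu_x = mu_y = 0.
f is convex and the constraints are linear, so this KKT point is the global minimum.
f* = 121/50
Active constraints: 5x + 5y >= 11 (holds with equality, mu = 11/25 > 0); x >= 0 and y >= 0 are inactive (mu_x = mu_y = 0).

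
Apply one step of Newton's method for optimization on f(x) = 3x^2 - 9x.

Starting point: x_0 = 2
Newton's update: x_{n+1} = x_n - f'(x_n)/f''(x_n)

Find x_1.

f(x) = 3x^2 - 9x
f'(x) = 6x + (-9), f''(x) = 6
Newton step: x_1 = x_0 - f'(x_0)/f''(x_0)
f'(2) = 3
x_1 = 2 - 3/6 = 3/2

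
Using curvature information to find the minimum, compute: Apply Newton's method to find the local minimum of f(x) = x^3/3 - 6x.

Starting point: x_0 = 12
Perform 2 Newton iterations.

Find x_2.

f(x) = x^3/3 - 6x
f'(x) = x^2 - 6, f''(x) = 2x
Newton update: x_{n+1} = x_n - (x_n^2 - 6)/(2*x_n)
Step 1: x_0 = 12, f'=138, f''=24, x_1 = 25/4
Step 2: x_1 = 25/4, f'=529/16, f''=25/2, x_2 = 721/200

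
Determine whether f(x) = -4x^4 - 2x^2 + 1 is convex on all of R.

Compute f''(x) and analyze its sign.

f(x) = -4x^4 - 2x^2 + 1
f'(x) = -16x^3 + -4x
f''(x) = -48x^2 + -4
f''(x) = -48x^2 + -4 <= -4 < 0 for all x
Therefore, f is concave on R.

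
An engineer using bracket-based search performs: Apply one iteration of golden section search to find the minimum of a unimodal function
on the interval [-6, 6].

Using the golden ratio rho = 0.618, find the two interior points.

Golden section search on [-6, 6].
Golden ratio rho = 0.618 (approx).
Interior points:
  x_1 = -6 + (1-0.618)*12 = -1.4160
  x_2 = -6 + 0.618*12 = 1.4160
Compare f(x_1) and f(x_2) to determine which subinterval to keep.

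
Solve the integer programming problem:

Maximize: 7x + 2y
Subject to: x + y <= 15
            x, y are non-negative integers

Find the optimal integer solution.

Objective: 7x + 2y, constraint: x + y <= 15
Coefficient of x is 7 >= coefficient of y is 2, so allocate the entire budget to x.
Optimal: x = 15, y = 0, value = 105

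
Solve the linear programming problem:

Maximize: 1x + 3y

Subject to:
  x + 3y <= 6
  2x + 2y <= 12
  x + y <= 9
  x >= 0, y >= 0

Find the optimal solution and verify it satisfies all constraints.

Feasible vertices: (0, 0), (0, 2), (6, 0)
Objective 1x + 3y at each vertex:
  (0, 0): 0
  (0, 2): 6
  (6, 0): 6
Maximum is 6 at (0, 2).
Verify constraints at (x, y) = (0, 2):
  1*0 + 3*2 = 6 <= 6 (active)
  2*0 + 2*2 = 4 <= 12
  1*0 + 1*2 = 2 <= 9
  x = 0 >= 0, y = 2 >= 0. All constraints satisfied.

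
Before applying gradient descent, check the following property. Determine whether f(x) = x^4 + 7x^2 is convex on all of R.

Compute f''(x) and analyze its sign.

f(x) = x^4 + 7x^2
f'(x) = 4x^3 + 14x
f''(x) = 12x^2 + 14
f''(x) = 12x^2 + 14 >= 14 > 0 for all x
Therefore, f is convex on R.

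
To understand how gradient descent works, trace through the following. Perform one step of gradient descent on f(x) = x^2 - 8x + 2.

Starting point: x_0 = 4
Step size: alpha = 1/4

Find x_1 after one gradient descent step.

f(x) = x^2 - 8x + 2
f'(x) = 2x - 8
f'(4) = 2*4 + (-8) = 0
x_1 = x_0 - alpha * f'(x_0) = 4 - 1/4 * 0 = 4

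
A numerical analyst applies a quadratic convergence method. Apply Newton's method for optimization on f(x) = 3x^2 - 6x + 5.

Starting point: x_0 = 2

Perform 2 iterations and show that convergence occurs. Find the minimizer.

f(x) = 3x^2 - 6x + 5, f'(x) = 6x + (-6), f''(x) = 6
Step 1: f'(2) = 6, x_1 = 2 - 6/6 = 1
Step 2: f'(1) = 0, x_2 = 1 (converged)
Newton's method converges in 1 step for quadratics.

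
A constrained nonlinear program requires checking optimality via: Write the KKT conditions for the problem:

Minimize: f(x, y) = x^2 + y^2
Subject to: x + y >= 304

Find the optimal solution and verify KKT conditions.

KKT conditions for min x^2 + y^2 s.t. x + y >= 304:
Stationarity: 2x = mu, 2y = mu
So x = y = mu/2.
Complementary slackness: mu*(x + y - 304) = 0
Primal feasibility: x + y >= 304; dual feasibility: mu >= 0
If mu = 0 then x = y = 0, but 0 + 0 < 304 is infeasible, so the constraint is active.
Constraint active: x + y = 2*(mu/2) = 304 => mu = 304
x = y = 152, f = 46208
Verify: stationarity 2*152 = 304 = mu; primal 152 + 152 = 304 >= 304; dual mu = 304 >= 0; complementary slackness 304*(304 - 304) = 0. All KKT conditions hold.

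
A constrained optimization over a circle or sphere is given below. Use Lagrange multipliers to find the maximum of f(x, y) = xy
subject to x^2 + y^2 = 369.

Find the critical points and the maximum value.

Lagrange conditions: y = 2*lambda*x and x = 2*lambda*y
If x = 0 then y = 0, violating the constraint, so x, y != 0.
Dividing: y/x = x/y => x^2 = y^2 => y = x or y = -x
Constraint: 2x^2 = 369 => x^2 = 369/2 => x = +/-sqrt(369/2)
Critical points: (sqrt(369/2), sqrt(369/2)), (-sqrt(369/2), -sqrt(369/2)), (sqrt(369/2), -sqrt(369/2)), (-sqrt(369/2), sqrt(369/2))
  y = x:  xy = x^2 = 369/2  at (sqrt(369/2), sqrt(369/2)) and (-sqrt(369/2), -sqrt(369/2))
  y = -x: xy = -x^2 = -369/2 at (sqrt(369/2), -sqrt(369/2)) and (-sqrt(369/2), sqrt(369/2))
Maximum xy = 369/2 at (sqrt(369/2), sqrt(369/2)) and (-sqrt(369/2), -sqrt(369/2))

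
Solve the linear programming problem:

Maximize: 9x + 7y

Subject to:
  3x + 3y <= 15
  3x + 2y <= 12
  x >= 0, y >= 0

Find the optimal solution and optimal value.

Feasible vertices: (0, 0), (0, 5), (2, 3), (4, 0)
Objective 9x + 7y at each:
  (0, 0): 0
  (0, 5): 35
  (2, 3): 39
  (4, 0): 36
Maximum is 39 at (2, 3).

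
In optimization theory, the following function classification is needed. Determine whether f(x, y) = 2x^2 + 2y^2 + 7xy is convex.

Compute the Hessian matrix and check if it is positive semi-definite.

f(x,y) = 2x^2 + 2y^2 + 7xy
Hessian H = [[4, 7], [7, 4]]
trace(H) = 8, det(H) = -33
Eigenvalues: (8 +/- sqrt(196)) / 2 = 11, -3
Since not both eigenvalues positive, f is neither convex nor concave.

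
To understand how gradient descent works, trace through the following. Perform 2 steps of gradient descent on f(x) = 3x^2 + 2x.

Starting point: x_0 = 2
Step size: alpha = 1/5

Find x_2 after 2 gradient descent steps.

f(x) = 3x^2 + 2x, f'(x) = 6x + (2)
Step 1: f'(2) = 14, x_1 = 2 - 1/5 * 14 = -4/5
Step 2: f'(-4/5) = -14/5, x_2 = -4/5 - 1/5 * -14/5 = -6/25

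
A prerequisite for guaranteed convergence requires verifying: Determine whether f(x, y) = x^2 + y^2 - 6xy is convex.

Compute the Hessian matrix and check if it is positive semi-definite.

f(x,y) = x^2 + y^2 - 6xy
Hessian H = [[2, -6], [-6, 2]]
trace(H) = 4, det(H) = -32
Eigenvalues: (4 +/- sqrt(144)) / 2 = 8, -4
Since not both eigenvalues positive, f is neither convex nor concave.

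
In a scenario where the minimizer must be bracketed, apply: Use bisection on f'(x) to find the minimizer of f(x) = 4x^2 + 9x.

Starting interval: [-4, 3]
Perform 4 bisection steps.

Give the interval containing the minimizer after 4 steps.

Finding critical point of f(x) = 4x^2 + 9x using bisection on f'(x) = 8x + 9.
f'(x) = 0 when x = -9/8.
Starting interval: [-4, 3]
Step 1: mid = -1/2, f'(mid) = 5, new interval = [-4, -1/2]
Step 2: mid = -9/4, f'(mid) = -9, new interval = [-9/4, -1/2]
Step 3: mid = -11/8, f'(mid) = -2, new interval = [-11/8, -1/2]
Step 4: mid = -15/16, f'(mid) = 3/2, new interval = [-11/8, -15/16]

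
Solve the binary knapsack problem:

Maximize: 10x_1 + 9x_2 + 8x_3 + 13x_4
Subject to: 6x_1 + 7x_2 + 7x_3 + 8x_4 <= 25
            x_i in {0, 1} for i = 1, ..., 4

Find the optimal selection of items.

Items: item 1 (v=10, w=6), item 2 (v=9, w=7), item 3 (v=8, w=7), item 4 (v=13, w=8)
Capacity: 25
Checking all 16 subsets (w = total weight, v = total value):
  {}: w = 0, v = 0
  {1}: w = 6, v = 10
  {2}: w = 7, v = 9
  {3}: w = 7, v = 8
  {4}: w = 8, v = 13
  {1, 2}: w = 13, v = 19
  {1, 3}: w = 13, v = 18
  {1, 4}: w = 14, v = 23
  {2, 3}: w = 14, v = 17
  {2, 4}: w = 15, v = 22
  {3, 4}: w = 15, v = 21
  {1, 2, 3}: w = 20, v = 27
  {1, 2, 4}: w = 21, v = 32
  {1, 3, 4}: w = 21, v = 31
  {2, 3, 4}: w = 22, v = 30
  {1, 2, 3, 4}: w = 28 > 25, infeasible
Best feasible subset: items [1, 2, 4]
Total weight: 21 <= 25, total value: 32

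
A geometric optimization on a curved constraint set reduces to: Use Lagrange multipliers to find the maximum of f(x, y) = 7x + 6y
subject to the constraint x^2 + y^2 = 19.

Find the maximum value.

Set up Lagrange conditions: grad f = lambda * grad g
  7 = 2*lambda*x
  6 = 2*lambda*y
From these: x/y = 7/6, so x = 7t, y = 6t for some t.
Substitute into constraint: (7t)^2 + (6t)^2 = 19
  t^2 * 85 = 19
  t = sqrt(19/85)
Maximum = 7*x + 6*y = (7^2 + 6^2)*t = 85 * sqrt(19/85) = sqrt(1615)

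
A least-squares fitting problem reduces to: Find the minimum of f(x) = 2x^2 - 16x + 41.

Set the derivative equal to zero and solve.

f(x) = 2x^2 - 16x + 41
f'(x) = 4x + (-16) = 0
x = 16/4 = 4
f(4) = 9
Since f''(x) = 4 > 0, this is a minimum.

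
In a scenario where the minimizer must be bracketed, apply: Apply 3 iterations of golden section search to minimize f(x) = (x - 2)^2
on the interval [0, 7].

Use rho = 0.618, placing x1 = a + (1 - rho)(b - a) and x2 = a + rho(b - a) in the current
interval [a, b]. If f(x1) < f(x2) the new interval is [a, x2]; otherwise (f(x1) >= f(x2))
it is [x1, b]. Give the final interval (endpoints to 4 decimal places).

Golden section search for min of f(x) = (x - 2)^2 on [0, 7].
Each step: x1 = a + (1 - rho)(b - a), x2 = a + rho(b - a); if f(x1) < f(x2) keep [a, x2], otherwise keep [x1, b].
Step 1: [0.0000, 7.0000], x1=2.6740 (f=0.4543), x2=4.3260 (f=5.4103); f(x1) < f(x2) => keep [0.0000, 4.3260]
Step 2: [0.0000, 4.3260], x1=1.6525 (f=0.1207), x2=2.6735 (f=0.4536); f(x1) < f(x2) => keep [0.0000, 2.6735]
Step 3: [0.0000, 2.6735], x1=1.0213 (f=0.9579), x2=1.6522 (f=0.1210); f(x1) > f(x2) => keep [1.0213, 2.6735]
Final interval: [1.0213, 2.6735]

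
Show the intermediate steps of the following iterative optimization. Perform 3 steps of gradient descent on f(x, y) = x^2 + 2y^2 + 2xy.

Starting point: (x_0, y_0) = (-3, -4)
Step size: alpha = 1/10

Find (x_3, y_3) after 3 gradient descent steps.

f(x,y) = x^2 + 2y^2 + 2xy
grad_x = 2x + 2y, grad_y = 4y + 2x
Step 1: grad = (-14, -22), (-8/5, -9/5)
Step 2: grad = (-34/5, -52/5), (-23/25, -19/25)
Step 3: grad = (-84/25, -122/25), (-73/125, -34/125)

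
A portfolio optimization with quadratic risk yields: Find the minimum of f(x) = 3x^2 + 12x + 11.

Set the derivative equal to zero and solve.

f(x) = 3x^2 + 12x + 11
f'(x) = 6x + (12) = 0
x = -12/6 = -2
f(-2) = -1
Since f''(x) = 6 > 0, this is a minimum.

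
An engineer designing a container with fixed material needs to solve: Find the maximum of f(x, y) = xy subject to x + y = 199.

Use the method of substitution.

Substitute y = 199 - x into f(x,y) = xy:
g(x) = x(199 - x) = 199x - x^2
g'(x) = 199 - 2x = 0  =>  x = 199/2
y = 199 - 199/2 = 199/2
Maximum value = (199/2) * (199/2) = 39601/4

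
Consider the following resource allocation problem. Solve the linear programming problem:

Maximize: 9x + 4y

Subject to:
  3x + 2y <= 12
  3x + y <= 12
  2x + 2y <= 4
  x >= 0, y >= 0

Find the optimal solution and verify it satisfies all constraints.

Feasible vertices: (0, 0), (0, 2), (2, 0)
Objective 9x + 4y at each vertex:
  (0, 0): 0
  (0, 2): 8
  (2, 0): 18
Maximum is 18 at (2, 0).
Verify constraints at (x, y) = (2, 0):
  3*2 + 2*0 = 6 <= 12
  3*2 + 1*0 = 6 <= 12
  2*2 + 2*0 = 4 <= 4 (active)
  x = 2 >= 0, y = 0 >= 0. All constraints satisfied.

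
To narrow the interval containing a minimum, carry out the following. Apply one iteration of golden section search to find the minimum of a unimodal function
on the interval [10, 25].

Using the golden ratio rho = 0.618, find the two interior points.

Golden section search on [10, 25].
Golden ratio rho = 0.618 (approx).
Interior points:
  x_1 = 10 + (1-0.618)*15 = 15.7300
  x_2 = 10 + 0.618*15 = 19.2700
Compare f(x_1) and f(x_2) to determine which subinterval to keep.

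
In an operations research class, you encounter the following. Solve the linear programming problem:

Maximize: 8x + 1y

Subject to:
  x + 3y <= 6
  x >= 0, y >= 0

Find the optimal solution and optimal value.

The feasible region has vertices at [(0, 0), (6, 0), (0, 2)].
Checking objective 8x + 1y at each vertex:
  (0, 0): 8*0 + 1*0 = 0
  (6, 0): 8*6 + 1*0 = 48
  (0, 2): 8*0 + 1*2 = 2
Maximum is 48 at (6, 0).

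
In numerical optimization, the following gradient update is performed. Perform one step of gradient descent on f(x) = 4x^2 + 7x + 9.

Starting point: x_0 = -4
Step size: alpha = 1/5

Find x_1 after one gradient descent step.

f(x) = 4x^2 + 7x + 9
f'(x) = 8x + 7
f'(-4) = 8*-4 + (7) = -25
x_1 = x_0 - alpha * f'(x_0) = -4 - 1/5 * -25 = 1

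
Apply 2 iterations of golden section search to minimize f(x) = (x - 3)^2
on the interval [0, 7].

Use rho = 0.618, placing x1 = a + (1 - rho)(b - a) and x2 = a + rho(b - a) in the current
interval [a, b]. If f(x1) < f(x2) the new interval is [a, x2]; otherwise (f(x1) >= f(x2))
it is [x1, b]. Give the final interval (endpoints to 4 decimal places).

Golden section search for min of f(x) = (x - 3)^2 on [0, 7].
Each step: x1 = a + (1 - rho)(b - a), x2 = a + rho(b - a); if f(x1) < f(x2) keep [a, x2], otherwise keep [x1, b].
Step 1: [0.0000, 7.0000], x1=2.6740 (f=0.1063), x2=4.3260 (f=1.7583); f(x1) < f(x2) => keep [0.0000, 4.3260]
Step 2: [0.0000, 4.3260], x1=1.6525 (f=1.8157), x2=2.6735 (f=0.1066); f(x1) > f(x2) => keep [1.6525, 4.3260]
Final interval: [1.6525, 4.3260]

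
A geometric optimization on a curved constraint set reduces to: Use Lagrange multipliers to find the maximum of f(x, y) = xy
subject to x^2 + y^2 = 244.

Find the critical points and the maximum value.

Lagrange conditions: y = 2*lambda*x and x = 2*lambda*y
If x = 0 then y = 0, violating the constraint, so x, y != 0.
Dividing: y/x = x/y => x^2 = y^2 => y = x or y = -x
Constraint: 2x^2 = 244 => x^2 = 122 => x = +/-sqrt(122)
Critical points: (sqrt(122), sqrt(122)), (-sqrt(122), -sqrt(122)), (sqrt(122), -sqrt(122)), (-sqrt(122), sqrt(122))
  y = x:  xy = x^2 = 122  at (sqrt(122), sqrt(122)) and (-sqrt(122), -sqrt(122))
  y = -x: xy = -x^2 = -122 at (sqrt(122), -sqrt(122)) and (-sqrt(122), sqrt(122))
Maximum xy = 122 at (sqrt(122), sqrt(122)) and (-sqrt(122), -sqrt(122))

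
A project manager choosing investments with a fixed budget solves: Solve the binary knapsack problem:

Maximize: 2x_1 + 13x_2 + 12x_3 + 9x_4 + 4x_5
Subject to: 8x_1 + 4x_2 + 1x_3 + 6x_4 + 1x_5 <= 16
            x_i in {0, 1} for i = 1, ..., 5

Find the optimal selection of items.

Items: item 1 (v=2, w=8), item 2 (v=13, w=4), item 3 (v=12, w=1), item 4 (v=9, w=6), item 5 (v=4, w=1)
Capacity: 16
Checking all 32 subsets (w = total weight, v = total value):
  {}: w = 0, v = 0
  {1}: w = 8, v = 2
  {2}: w = 4, v = 13
  {3}: w = 1, v = 12
  {4}: w = 6, v = 9
  {5}: w = 1, v = 4
  {1, 2}: w = 12, v = 15
  {1, 3}: w = 9, v = 14
  {1, 4}: w = 14, v = 11
  {1, 5}: w = 9, v = 6
  {2, 3}: w = 5, v = 25
  {2, 4}: w = 10, v = 22
  {2, 5}: w = 5, v = 17
  {3, 4}: w = 7, v = 21
  {3, 5}: w = 2, v = 16
  {4, 5}: w = 7, v = 13
  {1, 2, 3}: w = 13, v = 27
  {1, 2, 4}: w = 18 > 16, infeasible
  {1, 2, 5}: w = 13, v = 19
  {1, 3, 4}: w = 15, v = 23
  {1, 3, 5}: w = 10, v = 18
  {1, 4, 5}: w = 15, v = 15
  {2, 3, 4}: w = 11, v = 34
  {2, 3, 5}: w = 6, v = 29
  {2, 4, 5}: w = 11, v = 26
  {3, 4, 5}: w = 8, v = 25
  {1, 2, 3, 4}: w = 19 > 16, infeasible
  {1, 2, 3, 5}: w = 14, v = 31
  {1, 2, 4, 5}: w = 19 > 16, infeasible
  {1, 3, 4, 5}: w = 16, v = 27
  {2, 3, 4, 5}: w = 12, v = 38
  {1, 2, 3, 4, 5}: w = 20 > 16, infeasible
Best feasible subset: items [2, 3, 4, 5]
Total weight: 12 <= 16, total value: 38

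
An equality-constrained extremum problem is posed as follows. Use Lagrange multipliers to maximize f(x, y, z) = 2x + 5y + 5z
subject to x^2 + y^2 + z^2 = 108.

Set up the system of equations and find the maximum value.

Lagrange conditions: 2 = 2*lambda*x, 5 = 2*lambda*y, 5 = 2*lambda*z
So x:2 = y:5 = z:5, i.e. x = 2t, y = 5t, z = 5t
Constraint: t^2*(2^2 + 5^2 + 5^2) = 108
  t^2 * 54 = 108  =>  t = sqrt(2)
Maximum = 2*2t + 5*5t + 5*5t = 54*sqrt(2) = sqrt(5832)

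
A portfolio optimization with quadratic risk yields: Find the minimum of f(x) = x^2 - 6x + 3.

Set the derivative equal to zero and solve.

f(x) = x^2 - 6x + 3
f'(x) = 2x + (-6) = 0
x = 6/2 = 3
f(3) = -6
Since f''(x) = 2 > 0, this is a minimum.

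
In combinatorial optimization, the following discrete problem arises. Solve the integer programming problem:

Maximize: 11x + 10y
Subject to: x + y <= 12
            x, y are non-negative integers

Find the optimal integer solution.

Objective: 11x + 10y, constraint: x + y <= 12
Coefficient of x is 11 >= coefficient of y is 10, so allocate the entire budget to x.
Optimal: x = 12, y = 0, value = 132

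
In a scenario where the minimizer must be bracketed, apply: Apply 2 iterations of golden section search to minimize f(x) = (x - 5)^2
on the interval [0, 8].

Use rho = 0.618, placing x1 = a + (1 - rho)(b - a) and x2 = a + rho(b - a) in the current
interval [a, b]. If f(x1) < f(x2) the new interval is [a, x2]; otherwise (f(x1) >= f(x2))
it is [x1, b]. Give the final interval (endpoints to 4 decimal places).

Golden section search for min of f(x) = (x - 5)^2 on [0, 8].
Each step: x1 = a + (1 - rho)(b - a), x2 = a + rho(b - a); if f(x1) < f(x2) keep [a, x2], otherwise keep [x1, b].
Step 1: [0.0000, 8.0000], x1=3.0560 (f=3.7791), x2=4.9440 (f=0.0031); f(x1) > f(x2) => keep [3.0560, 8.0000]
Step 2: [3.0560, 8.0000], x1=4.9446 (f=0.0031), x2=6.1114 (f=1.2352); f(x1) < f(x2) => keep [3.0560, 6.1114]
Final interval: [3.0560, 6.1114]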